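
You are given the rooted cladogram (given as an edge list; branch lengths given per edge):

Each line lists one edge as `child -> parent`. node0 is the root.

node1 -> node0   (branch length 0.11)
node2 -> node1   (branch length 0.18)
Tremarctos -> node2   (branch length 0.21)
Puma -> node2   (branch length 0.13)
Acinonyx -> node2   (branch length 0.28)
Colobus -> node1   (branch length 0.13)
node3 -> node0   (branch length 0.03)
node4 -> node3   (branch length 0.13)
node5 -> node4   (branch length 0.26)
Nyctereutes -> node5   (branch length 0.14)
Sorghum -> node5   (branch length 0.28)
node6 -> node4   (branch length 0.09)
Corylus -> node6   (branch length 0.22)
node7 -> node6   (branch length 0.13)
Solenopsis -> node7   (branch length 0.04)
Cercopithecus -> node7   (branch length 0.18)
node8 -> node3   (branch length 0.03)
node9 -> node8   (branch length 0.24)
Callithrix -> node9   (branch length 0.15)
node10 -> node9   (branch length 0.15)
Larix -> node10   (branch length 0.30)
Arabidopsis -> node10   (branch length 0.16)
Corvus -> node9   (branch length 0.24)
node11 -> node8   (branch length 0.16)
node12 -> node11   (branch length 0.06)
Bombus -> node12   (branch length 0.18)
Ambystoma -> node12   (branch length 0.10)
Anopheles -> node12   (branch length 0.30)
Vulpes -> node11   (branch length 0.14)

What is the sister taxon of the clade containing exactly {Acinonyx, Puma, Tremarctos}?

Colobus

The clade containing exactly {Acinonyx, Puma, Tremarctos} attaches to the tree at the node subtending ((Tremarctos,Puma,Acinonyx),Colobus).
The other lineage descending from that same node — the sister group — is the single tip Colobus.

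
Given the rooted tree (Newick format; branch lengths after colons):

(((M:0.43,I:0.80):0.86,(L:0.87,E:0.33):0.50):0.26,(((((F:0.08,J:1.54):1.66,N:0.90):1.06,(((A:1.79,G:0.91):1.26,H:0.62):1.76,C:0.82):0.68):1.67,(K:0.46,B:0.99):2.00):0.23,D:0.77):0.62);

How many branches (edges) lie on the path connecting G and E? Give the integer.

10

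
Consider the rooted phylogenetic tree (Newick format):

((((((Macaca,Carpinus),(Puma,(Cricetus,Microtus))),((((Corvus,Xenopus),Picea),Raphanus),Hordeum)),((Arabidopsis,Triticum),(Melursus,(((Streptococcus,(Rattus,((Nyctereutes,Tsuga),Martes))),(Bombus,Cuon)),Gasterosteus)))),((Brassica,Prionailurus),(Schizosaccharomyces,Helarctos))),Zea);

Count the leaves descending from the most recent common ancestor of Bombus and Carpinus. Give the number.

21

The MRCA of Bombus and Carpinus is the node subtending ((((Macaca,Carpinus),(Puma,(Cricetus,Microtus))),((((Corvus,Xenopus),Picea),Raphanus),Hordeum)),((Arabidopsis,Triticum),(Melursus,(((Streptococcus,(Rattus,((Nyctereutes,Tsuga),Martes))),(Bombus,Cuon)),Gasterosteus)))).
That clade contains 21 terminal taxa: Arabidopsis, Bombus, Carpinus, Corvus, Cricetus, Cuon, Gasterosteus, Hordeum, Macaca, Martes, Melursus, Microtus, Nyctereutes, Picea, Puma, Raphanus, Rattus, Streptococcus, Triticum, Tsuga, Xenopus.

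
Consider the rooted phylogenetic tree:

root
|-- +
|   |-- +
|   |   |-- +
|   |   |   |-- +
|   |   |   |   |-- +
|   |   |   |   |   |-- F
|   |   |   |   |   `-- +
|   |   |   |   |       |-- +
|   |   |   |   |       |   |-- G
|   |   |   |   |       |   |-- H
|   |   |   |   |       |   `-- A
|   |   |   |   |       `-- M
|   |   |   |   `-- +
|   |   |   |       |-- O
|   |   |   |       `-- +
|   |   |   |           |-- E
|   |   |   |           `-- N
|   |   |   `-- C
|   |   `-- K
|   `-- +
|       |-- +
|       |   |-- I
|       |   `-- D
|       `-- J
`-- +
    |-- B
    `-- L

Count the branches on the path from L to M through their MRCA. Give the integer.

The MRCA of L and M is the root of the tree.
From L up to that node: 2 branches. From M up to the same node: 7 branches. Total: 2 + 7 = 9.

9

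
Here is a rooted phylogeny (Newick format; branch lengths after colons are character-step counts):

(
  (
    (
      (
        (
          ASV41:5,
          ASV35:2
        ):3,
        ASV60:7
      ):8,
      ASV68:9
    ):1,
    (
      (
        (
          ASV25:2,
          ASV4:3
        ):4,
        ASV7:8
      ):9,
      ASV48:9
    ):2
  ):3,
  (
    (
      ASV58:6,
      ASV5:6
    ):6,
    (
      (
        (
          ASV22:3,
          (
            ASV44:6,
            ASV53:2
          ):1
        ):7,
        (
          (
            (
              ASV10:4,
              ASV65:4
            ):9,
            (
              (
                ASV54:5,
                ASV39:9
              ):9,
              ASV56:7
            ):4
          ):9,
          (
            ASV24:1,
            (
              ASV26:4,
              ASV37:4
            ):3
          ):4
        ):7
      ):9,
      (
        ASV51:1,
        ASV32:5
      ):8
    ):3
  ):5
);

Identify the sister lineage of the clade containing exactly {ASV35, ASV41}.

The clade containing exactly {ASV35, ASV41} attaches to the tree at the node subtending ((ASV41,ASV35),ASV60).
The other lineage descending from that same node — the sister group — is the single tip ASV60.

ASV60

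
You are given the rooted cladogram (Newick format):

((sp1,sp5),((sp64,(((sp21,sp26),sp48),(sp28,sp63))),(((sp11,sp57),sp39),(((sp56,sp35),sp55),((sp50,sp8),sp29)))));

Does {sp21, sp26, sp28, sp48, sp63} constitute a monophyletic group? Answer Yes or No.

Yes

The most recent common ancestor of these taxa subtends (((sp21,sp26),sp48),(sp28,sp63)).
That clade has exactly 5 tips — every listed taxon and nothing else — so the group is monophyletic.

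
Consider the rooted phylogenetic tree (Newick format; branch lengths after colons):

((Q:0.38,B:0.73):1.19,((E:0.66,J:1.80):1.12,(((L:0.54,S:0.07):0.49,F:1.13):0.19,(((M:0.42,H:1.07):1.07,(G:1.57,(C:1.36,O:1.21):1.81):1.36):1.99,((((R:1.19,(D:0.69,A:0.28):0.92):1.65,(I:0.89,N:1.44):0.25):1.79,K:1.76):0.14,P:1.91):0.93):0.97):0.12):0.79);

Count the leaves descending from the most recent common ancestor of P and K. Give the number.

The MRCA of P and K is the node subtending ((((R,(D,A)),(I,N)),K),P).
That clade contains 7 terminal taxa: A, D, I, K, N, P, R.

7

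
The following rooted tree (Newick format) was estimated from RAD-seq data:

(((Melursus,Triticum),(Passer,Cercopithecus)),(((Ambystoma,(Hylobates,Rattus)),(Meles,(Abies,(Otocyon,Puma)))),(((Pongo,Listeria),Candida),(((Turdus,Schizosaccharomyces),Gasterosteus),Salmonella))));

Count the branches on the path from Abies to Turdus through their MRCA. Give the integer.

The MRCA of Abies and Turdus is the node subtending (((Ambystoma,(Hylobates,Rattus)),(Meles,(Abies,(Otocyon,Puma)))),(((Pongo,Listeria),Candida),(((Turdus,Schizosaccharomyces),Gasterosteus),Salmonella))).
From Abies up to that node: 4 branches. From Turdus up to the same node: 5 branches. Total: 4 + 5 = 9.

9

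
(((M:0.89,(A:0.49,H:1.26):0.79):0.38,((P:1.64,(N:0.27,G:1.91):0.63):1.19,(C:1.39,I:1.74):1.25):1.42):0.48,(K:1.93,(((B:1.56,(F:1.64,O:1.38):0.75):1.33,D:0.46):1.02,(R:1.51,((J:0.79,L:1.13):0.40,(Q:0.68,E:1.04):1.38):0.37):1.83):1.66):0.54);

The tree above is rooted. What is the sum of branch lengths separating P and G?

4.18

The path runs P → … → MRCA → … → G; the MRCA is the node subtending (P,(N,G)).
Branch lengths along that path: 1.64 + 0.63 + 1.91 = 4.18.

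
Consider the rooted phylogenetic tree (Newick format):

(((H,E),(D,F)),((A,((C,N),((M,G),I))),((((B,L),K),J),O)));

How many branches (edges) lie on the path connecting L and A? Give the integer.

7

The MRCA of L and A is the node subtending ((A,((C,N),((M,G),I))),((((B,L),K),J),O)).
From L up to that node: 5 branches. From A up to the same node: 2 branches. Total: 5 + 2 = 7.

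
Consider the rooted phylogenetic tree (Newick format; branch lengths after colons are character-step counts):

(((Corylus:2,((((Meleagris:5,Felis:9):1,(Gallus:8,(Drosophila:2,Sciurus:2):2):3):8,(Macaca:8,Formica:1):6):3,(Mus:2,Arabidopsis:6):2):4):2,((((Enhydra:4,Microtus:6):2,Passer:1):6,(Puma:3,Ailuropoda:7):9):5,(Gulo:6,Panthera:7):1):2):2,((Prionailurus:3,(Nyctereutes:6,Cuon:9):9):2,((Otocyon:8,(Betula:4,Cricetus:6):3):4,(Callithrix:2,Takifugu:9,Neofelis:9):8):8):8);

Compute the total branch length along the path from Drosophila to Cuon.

The path runs Drosophila → … → MRCA → … → Cuon; the MRCA is the root of the tree.
Branch lengths along that path: 2 + 2 + 3 + 8 + 3 + 4 + 2 + 2 + 8 + 2 + 9 + 9 = 54.

54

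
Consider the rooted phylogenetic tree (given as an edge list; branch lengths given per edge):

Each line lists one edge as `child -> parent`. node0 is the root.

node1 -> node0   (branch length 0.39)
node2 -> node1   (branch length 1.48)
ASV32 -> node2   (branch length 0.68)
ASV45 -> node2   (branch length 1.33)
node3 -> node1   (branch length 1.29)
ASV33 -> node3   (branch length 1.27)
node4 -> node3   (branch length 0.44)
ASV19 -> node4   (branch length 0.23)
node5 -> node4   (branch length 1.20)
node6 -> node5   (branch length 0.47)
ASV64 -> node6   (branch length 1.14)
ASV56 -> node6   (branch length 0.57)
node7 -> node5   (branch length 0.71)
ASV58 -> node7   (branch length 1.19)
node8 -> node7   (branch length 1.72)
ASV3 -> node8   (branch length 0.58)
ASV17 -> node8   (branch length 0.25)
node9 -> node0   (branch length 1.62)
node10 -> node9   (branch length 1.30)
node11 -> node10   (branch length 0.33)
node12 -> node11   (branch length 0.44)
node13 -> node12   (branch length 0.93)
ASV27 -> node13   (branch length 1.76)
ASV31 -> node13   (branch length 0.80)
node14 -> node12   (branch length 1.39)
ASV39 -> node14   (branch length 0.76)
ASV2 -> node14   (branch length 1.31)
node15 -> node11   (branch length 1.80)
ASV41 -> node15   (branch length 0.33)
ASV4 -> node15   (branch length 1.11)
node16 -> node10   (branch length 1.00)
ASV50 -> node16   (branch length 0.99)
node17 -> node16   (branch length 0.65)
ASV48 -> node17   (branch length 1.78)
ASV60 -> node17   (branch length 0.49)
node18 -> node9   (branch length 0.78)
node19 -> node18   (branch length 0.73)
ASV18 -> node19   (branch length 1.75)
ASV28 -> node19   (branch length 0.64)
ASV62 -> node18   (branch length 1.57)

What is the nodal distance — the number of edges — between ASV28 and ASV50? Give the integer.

6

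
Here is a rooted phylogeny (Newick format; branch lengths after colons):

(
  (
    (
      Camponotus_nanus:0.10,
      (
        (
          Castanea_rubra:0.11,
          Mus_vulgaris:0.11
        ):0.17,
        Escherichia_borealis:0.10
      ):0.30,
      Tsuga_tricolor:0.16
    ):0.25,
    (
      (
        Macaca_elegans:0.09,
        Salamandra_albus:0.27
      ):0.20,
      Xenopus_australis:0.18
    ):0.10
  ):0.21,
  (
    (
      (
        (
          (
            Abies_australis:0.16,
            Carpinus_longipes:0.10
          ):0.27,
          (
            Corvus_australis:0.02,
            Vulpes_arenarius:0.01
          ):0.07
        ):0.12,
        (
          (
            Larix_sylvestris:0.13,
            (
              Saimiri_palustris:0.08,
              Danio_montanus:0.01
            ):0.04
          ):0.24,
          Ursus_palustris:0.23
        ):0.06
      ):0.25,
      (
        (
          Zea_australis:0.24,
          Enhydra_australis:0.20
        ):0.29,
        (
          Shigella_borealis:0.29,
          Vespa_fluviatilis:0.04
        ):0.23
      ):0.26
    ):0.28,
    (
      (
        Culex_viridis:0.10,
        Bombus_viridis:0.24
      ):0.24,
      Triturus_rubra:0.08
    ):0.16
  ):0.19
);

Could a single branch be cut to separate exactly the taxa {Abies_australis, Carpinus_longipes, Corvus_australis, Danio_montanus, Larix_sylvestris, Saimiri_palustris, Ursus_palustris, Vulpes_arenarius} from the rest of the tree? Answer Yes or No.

Yes

The most recent common ancestor of these taxa subtends (((Abies_australis,Carpinus_longipes),(Corvus_australis,Vulpes_arenarius)),((Larix_sylvestris,(Saimiri_palustris,Danio_montanus)),Ursus_palustris)).
That clade has exactly 8 tips — every listed taxon and nothing else — so the group is monophyletic.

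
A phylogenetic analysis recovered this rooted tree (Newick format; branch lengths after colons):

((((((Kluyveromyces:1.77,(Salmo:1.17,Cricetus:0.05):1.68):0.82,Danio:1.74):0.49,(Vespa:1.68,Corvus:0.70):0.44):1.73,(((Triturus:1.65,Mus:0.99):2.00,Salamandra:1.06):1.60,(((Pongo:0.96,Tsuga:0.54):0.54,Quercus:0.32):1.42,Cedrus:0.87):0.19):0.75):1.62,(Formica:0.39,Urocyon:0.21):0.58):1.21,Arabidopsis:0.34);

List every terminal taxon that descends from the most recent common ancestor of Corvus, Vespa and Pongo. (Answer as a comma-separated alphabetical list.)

Tracing Corvus: it sits inside (Vespa,Corvus).
Tracing Vespa: it sits inside (Vespa,Corvus).
Tracing Pongo: it sits inside (Pongo,Tsuga).
The smallest clade enclosing all 3 is ((((Kluyveromyces,(Salmo,Cricetus)),Danio),(Vespa,Corvus)),(((Triturus,Mus),Salamandra),(((Pongo,Tsuga),Quercus),Cedrus))); the answer is its 13 terminal taxa in alphabetical order.

Cedrus, Corvus, Cricetus, Danio, Kluyveromyces, Mus, Pongo, Quercus, Salamandra, Salmo, Triturus, Tsuga, Vespa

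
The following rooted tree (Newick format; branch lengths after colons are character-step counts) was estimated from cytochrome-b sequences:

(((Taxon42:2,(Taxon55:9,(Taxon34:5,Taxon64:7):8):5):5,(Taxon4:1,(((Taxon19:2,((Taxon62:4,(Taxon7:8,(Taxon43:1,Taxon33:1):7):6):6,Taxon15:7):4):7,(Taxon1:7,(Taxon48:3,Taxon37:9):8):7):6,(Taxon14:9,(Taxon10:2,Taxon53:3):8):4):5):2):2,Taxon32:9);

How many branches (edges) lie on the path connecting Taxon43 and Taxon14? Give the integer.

9

The MRCA of Taxon43 and Taxon14 is the node subtending (((Taxon19,((Taxon62,(Taxon7,(Taxon43,Taxon33))),Taxon15)),(Taxon1,(Taxon48,Taxon37))),(Taxon14,(Taxon10,Taxon53))).
From Taxon43 up to that node: 7 branches. From Taxon14 up to the same node: 2 branches. Total: 7 + 2 = 9.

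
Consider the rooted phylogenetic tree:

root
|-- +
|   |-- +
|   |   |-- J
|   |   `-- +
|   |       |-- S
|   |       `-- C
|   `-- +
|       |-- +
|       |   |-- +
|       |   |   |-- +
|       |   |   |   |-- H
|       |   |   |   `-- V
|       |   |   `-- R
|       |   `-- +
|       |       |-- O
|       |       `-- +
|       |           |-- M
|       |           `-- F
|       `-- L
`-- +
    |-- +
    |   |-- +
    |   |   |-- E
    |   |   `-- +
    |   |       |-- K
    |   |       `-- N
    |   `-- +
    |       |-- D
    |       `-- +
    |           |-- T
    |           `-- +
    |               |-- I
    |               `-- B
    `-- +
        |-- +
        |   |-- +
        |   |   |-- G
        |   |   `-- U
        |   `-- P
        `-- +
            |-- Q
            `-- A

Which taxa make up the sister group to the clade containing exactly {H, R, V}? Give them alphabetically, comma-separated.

The clade containing exactly {H, R, V} attaches to the tree at the node subtending (((H,V),R),(O,(M,F))).
The other lineage descending from that same node — the sister group — is (O,(M,F)); its 3 tips in alphabetical order are the answer.

F, M, O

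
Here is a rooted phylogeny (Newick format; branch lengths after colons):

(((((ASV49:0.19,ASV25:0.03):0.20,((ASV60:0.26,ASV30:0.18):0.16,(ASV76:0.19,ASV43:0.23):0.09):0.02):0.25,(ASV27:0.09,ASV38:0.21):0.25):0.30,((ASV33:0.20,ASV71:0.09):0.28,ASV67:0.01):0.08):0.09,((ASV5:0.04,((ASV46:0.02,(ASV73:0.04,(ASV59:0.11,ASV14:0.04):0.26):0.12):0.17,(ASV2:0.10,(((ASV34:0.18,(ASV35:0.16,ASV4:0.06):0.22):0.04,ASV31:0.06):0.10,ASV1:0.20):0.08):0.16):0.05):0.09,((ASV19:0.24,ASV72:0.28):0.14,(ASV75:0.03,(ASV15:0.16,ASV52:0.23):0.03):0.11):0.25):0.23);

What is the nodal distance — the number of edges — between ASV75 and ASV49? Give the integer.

The MRCA of ASV75 and ASV49 is the root of the tree.
From ASV75 up to that node: 4 branches. From ASV49 up to the same node: 5 branches. Total: 4 + 5 = 9.

9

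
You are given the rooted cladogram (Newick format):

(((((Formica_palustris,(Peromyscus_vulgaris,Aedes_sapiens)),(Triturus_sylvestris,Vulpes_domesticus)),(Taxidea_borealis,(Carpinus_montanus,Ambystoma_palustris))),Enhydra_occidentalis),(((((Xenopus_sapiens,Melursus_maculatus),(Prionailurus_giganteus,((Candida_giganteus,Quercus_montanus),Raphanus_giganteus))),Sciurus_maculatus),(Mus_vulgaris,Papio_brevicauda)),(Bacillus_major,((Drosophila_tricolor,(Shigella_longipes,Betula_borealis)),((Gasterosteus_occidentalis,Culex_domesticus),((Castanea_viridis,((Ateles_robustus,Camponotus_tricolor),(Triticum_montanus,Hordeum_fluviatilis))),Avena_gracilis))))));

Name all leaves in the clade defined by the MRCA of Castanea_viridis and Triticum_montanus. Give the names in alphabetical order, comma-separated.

Tracing Castanea_viridis: it sits inside (Castanea_viridis,((Ateles_robustus,Camponotus_tricolor),(Triticum_montanus,Hordeum_fluviatilis))).
Tracing Triticum_montanus: it sits inside (Triticum_montanus,Hordeum_fluviatilis).
The smallest clade enclosing both is (Castanea_viridis,((Ateles_robustus,Camponotus_tricolor),(Triticum_montanus,Hordeum_fluviatilis))); the answer is its 5 terminal taxa in alphabetical order.

Ateles_robustus, Camponotus_tricolor, Castanea_viridis, Hordeum_fluviatilis, Triticum_montanus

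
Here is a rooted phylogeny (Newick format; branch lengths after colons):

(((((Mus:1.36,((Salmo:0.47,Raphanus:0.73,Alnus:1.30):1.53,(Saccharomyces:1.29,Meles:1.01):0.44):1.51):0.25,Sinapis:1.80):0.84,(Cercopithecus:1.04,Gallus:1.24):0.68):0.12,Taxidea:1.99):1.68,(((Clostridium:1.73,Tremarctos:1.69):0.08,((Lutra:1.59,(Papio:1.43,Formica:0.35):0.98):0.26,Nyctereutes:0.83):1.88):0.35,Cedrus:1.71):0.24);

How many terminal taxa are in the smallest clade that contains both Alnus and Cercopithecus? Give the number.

9

The MRCA of Alnus and Cercopithecus is the node subtending (((Mus,((Salmo,Raphanus,Alnus),(Saccharomyces,Meles))),Sinapis),(Cercopithecus,Gallus)).
That clade contains 9 terminal taxa: Alnus, Cercopithecus, Gallus, Meles, Mus, Raphanus, Saccharomyces, Salmo, Sinapis.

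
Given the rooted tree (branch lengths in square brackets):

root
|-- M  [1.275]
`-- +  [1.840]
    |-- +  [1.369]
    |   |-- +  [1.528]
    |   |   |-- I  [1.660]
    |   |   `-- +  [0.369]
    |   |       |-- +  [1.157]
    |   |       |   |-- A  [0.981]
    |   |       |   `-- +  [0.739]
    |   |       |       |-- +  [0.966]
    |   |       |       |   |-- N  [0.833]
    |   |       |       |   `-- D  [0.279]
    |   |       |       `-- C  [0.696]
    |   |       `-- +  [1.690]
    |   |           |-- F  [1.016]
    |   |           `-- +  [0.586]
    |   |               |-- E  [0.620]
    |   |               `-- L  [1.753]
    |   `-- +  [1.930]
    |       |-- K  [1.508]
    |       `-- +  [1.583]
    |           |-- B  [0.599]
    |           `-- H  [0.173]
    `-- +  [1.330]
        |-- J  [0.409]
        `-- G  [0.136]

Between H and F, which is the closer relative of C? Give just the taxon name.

F

The MRCA of C and F subtends ((A,((N,D),C)),(F,(E,L))) (7 taxa).
The MRCA of C and H subtends ((I,((A,((N,D),C)),(F,(E,L)))),(K,(B,H))) (11 taxa).
The first is nested inside the second, so C shares a more recent common ancestor with F.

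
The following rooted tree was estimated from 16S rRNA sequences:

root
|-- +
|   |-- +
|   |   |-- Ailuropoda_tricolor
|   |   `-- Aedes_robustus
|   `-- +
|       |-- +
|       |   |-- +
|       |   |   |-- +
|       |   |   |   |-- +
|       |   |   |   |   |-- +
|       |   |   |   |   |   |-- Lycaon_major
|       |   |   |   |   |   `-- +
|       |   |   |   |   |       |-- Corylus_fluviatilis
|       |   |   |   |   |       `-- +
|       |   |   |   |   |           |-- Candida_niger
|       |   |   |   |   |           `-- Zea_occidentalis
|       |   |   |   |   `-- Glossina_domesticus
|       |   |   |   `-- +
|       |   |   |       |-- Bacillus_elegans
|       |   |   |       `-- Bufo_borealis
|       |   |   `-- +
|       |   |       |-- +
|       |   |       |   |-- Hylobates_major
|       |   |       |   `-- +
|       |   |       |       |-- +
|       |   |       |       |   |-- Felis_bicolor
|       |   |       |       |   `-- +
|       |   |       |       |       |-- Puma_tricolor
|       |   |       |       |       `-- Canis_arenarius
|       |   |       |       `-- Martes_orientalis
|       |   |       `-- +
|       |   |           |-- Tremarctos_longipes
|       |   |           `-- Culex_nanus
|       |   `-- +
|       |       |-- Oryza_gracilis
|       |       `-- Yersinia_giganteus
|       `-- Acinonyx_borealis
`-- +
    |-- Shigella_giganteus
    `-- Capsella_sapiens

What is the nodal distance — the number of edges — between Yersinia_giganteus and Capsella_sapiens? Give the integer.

The MRCA of Yersinia_giganteus and Capsella_sapiens is the root of the tree.
From Yersinia_giganteus up to that node: 5 branches. From Capsella_sapiens up to the same node: 2 branches. Total: 5 + 2 = 7.

7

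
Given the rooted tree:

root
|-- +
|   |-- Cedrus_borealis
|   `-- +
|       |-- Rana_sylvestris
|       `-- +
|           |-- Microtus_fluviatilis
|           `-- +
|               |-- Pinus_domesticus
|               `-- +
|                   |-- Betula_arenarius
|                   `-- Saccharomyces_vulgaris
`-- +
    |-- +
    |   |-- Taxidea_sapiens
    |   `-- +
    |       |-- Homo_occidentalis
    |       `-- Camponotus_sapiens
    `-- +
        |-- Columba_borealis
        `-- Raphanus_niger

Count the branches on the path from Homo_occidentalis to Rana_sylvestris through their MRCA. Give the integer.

7

The MRCA of Homo_occidentalis and Rana_sylvestris is the root of the tree.
From Homo_occidentalis up to that node: 4 branches. From Rana_sylvestris up to the same node: 3 branches. Total: 4 + 3 = 7.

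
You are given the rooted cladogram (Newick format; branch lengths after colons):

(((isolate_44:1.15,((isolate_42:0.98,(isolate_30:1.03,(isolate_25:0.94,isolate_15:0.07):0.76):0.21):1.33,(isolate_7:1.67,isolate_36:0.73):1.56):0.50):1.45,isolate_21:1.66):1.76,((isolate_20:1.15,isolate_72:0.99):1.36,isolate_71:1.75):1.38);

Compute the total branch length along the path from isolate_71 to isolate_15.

9.21

The path runs isolate_71 → … → MRCA → … → isolate_15; the MRCA is the root of the tree.
Branch lengths along that path: 1.75 + 1.38 + 1.76 + 1.45 + 0.50 + 1.33 + 0.21 + 0.76 + 0.07 = 9.21.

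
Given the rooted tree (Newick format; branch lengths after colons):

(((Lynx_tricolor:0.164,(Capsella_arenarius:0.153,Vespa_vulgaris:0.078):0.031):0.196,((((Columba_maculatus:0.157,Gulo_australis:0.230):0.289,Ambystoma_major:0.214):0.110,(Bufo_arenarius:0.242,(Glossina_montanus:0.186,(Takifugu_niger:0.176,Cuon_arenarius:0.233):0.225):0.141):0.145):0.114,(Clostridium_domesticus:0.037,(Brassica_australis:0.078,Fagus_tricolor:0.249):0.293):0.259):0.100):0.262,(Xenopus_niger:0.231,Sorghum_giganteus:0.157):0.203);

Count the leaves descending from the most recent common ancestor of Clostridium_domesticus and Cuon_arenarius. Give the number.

10

The MRCA of Clostridium_domesticus and Cuon_arenarius is the node subtending ((((Columba_maculatus,Gulo_australis),Ambystoma_major),(Bufo_arenarius,(Glossina_montanus,(Takifugu_niger,Cuon_arenarius)))),(Clostridium_domesticus,(Brassica_australis,Fagus_tricolor))).
That clade contains 10 terminal taxa: Ambystoma_major, Brassica_australis, Bufo_arenarius, Clostridium_domesticus, Columba_maculatus, Cuon_arenarius, Fagus_tricolor, Glossina_montanus, Gulo_australis, Takifugu_niger.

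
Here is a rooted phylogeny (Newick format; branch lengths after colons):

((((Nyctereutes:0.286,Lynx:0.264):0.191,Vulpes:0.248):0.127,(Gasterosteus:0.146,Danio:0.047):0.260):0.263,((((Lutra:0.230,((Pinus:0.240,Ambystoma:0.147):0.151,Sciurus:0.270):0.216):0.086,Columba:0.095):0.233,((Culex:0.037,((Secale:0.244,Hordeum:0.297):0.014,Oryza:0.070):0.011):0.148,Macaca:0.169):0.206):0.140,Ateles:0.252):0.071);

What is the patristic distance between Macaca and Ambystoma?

The path runs Macaca → … → MRCA → … → Ambystoma; the MRCA is the node subtending (((Lutra,((Pinus,Ambystoma),Sciurus)),Columba),((Culex,((Secale,Hordeum),Oryza)),Macaca)).
Branch lengths along that path: 0.169 + 0.206 + 0.233 + 0.086 + 0.216 + 0.151 + 0.147 = 1.208.

1.208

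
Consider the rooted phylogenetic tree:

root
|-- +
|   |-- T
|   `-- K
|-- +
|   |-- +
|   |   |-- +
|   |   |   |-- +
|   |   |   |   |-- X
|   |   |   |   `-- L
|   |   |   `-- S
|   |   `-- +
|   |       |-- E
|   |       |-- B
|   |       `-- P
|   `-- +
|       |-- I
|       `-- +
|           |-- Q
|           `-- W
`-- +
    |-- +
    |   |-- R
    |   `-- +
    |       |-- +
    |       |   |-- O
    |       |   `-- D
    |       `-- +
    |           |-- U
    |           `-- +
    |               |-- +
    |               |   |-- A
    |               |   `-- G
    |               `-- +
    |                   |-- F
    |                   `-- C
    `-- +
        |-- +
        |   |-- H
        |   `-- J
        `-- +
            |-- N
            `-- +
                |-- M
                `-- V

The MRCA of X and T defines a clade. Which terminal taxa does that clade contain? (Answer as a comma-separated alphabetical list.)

A, B, C, D, E, F, G, H, I, J, K, L, M, N, O, P, Q, R, S, T, U, V, W, X

Tracing X: it sits inside (X,L).
Tracing T: it sits inside (T,K).
The smallest clade enclosing both is the whole tree (their MRCA is the root), so the answer is all 24 tips in alphabetical order.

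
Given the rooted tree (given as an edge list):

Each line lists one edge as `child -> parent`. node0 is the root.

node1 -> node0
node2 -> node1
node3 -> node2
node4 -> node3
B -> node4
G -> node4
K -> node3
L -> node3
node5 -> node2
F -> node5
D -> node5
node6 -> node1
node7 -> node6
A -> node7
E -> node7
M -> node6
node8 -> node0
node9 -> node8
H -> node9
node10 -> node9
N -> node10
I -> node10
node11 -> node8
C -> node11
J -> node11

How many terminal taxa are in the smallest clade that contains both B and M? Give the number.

9

The MRCA of B and M is the node subtending ((((B,G),K,L),(F,D)),((A,E),M)).
That clade contains 9 terminal taxa: A, B, D, E, F, G, K, L, M.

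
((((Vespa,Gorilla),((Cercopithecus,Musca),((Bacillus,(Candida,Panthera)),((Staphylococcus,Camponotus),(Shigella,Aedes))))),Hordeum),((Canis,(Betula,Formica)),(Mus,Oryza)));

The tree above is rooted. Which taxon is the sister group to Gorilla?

Vespa

Gorilla attaches to the tree at the node subtending (Vespa,Gorilla).
The other lineage descending from that same node — the sister group — is the single tip Vespa.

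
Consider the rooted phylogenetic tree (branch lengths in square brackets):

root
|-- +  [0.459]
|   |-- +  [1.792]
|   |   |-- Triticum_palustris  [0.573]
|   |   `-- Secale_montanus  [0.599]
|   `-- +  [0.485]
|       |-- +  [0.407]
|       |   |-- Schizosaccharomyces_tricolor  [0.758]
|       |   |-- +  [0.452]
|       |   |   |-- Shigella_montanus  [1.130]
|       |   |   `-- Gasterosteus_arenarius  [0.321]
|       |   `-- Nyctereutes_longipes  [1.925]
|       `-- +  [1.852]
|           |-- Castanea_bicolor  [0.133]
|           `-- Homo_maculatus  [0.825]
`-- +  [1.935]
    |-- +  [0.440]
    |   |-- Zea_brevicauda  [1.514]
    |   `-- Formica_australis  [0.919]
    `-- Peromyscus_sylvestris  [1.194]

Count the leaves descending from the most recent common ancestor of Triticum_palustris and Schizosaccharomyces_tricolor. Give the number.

The MRCA of Triticum_palustris and Schizosaccharomyces_tricolor is the node subtending ((Triticum_palustris,Secale_montanus),((Schizosaccharomyces_tricolor,(Shigella_montanus,Gasterosteus_arenarius),Nyctereutes_longipes),(Castanea_bicolor,Homo_maculatus))).
That clade contains 8 terminal taxa: Castanea_bicolor, Gasterosteus_arenarius, Homo_maculatus, Nyctereutes_longipes, Schizosaccharomyces_tricolor, Secale_montanus, Shigella_montanus, Triticum_palustris.

8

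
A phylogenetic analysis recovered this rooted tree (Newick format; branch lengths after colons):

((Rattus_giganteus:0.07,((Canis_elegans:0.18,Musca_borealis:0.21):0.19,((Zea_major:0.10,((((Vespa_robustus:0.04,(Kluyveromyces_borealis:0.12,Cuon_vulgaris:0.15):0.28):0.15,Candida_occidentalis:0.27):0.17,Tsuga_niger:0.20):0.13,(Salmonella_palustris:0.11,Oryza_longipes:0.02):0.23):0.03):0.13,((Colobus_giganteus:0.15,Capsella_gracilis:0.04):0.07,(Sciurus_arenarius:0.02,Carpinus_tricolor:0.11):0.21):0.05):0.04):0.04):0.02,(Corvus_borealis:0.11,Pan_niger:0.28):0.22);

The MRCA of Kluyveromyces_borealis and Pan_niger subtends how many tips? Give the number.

17

The MRCA of Kluyveromyces_borealis and Pan_niger is the root, so the clade is the entire tree.
That clade contains 17 terminal taxa: Candida_occidentalis, Canis_elegans, Capsella_gracilis, Carpinus_tricolor, Colobus_giganteus, Corvus_borealis, Cuon_vulgaris, Kluyveromyces_borealis, Musca_borealis, Oryza_longipes, Pan_niger, Rattus_giganteus, Salmonella_palustris, Sciurus_arenarius, Tsuga_niger, Vespa_robustus, Zea_major.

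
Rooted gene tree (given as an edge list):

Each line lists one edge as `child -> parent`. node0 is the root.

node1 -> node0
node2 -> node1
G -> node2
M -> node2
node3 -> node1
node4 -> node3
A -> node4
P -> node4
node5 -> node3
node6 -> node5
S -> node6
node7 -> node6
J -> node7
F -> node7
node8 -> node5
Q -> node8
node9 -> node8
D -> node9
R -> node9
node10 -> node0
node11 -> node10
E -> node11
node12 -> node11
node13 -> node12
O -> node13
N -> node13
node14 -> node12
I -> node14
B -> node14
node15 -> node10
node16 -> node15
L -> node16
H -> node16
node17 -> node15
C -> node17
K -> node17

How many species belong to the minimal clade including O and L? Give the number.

9

The MRCA of O and L is the node subtending ((E,((O,N),(I,B))),((L,H),(C,K))).
That clade contains 9 terminal taxa: B, C, E, H, I, K, L, N, O.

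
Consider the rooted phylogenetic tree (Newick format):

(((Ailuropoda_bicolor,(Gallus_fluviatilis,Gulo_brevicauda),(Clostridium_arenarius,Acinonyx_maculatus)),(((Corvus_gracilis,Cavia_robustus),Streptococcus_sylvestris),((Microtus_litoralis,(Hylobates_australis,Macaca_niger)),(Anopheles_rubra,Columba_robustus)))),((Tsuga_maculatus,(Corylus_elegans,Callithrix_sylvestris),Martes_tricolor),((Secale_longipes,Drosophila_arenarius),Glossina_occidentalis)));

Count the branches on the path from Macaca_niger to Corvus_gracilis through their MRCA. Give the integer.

7

The MRCA of Macaca_niger and Corvus_gracilis is the node subtending (((Corvus_gracilis,Cavia_robustus),Streptococcus_sylvestris),((Microtus_litoralis,(Hylobates_australis,Macaca_niger)),(Anopheles_rubra,Columba_robustus))).
From Macaca_niger up to that node: 4 branches. From Corvus_gracilis up to the same node: 3 branches. Total: 4 + 3 = 7.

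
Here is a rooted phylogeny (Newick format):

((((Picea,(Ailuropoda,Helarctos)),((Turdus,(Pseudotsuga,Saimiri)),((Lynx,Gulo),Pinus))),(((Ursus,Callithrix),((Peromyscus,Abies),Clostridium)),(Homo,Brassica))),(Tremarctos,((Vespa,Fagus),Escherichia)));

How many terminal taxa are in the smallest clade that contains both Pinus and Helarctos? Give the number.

9

The MRCA of Pinus and Helarctos is the node subtending ((Picea,(Ailuropoda,Helarctos)),((Turdus,(Pseudotsuga,Saimiri)),((Lynx,Gulo),Pinus))).
That clade contains 9 terminal taxa: Ailuropoda, Gulo, Helarctos, Lynx, Picea, Pinus, Pseudotsuga, Saimiri, Turdus.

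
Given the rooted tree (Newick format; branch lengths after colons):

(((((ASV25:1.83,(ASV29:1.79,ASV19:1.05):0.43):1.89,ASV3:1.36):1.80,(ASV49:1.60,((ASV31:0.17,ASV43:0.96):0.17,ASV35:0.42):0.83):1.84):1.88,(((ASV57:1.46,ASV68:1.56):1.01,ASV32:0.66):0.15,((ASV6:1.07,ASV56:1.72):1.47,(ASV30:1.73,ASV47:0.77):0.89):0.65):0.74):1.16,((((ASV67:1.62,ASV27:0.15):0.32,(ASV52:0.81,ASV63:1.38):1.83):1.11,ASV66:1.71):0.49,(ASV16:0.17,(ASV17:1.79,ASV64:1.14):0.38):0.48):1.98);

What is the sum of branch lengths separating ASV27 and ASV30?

9.22

The path runs ASV27 → … → MRCA → … → ASV30; the MRCA is the root of the tree.
Branch lengths along that path: 0.15 + 0.32 + 1.11 + 0.49 + 1.98 + 1.16 + 0.74 + 0.65 + 0.89 + 1.73 = 9.22.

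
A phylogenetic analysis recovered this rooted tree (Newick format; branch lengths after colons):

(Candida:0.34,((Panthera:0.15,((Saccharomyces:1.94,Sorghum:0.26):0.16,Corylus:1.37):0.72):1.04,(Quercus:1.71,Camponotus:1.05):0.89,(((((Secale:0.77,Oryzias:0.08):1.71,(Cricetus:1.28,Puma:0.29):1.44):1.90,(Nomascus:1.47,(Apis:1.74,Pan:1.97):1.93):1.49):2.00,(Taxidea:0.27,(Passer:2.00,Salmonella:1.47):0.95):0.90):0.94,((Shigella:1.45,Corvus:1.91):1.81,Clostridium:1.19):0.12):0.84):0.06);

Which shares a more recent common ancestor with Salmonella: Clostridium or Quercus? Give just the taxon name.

The MRCA of Salmonella and Clostridium subtends (((((Secale,Oryzias),(Cricetus,Puma)),(Nomascus,(Apis,Pan))),(Taxidea,(Passer,Salmonella))),((Shigella,Corvus),Clostridium)) (13 taxa).
The MRCA of Salmonella and Quercus subtends ((Panthera,((Saccharomyces,Sorghum),Corylus)),(Quercus,Camponotus),(((((Secale,Oryzias),(Cricetus,Puma)),(Nomascus,(Apis,Pan))),(Taxidea,(Passer,Salmonella))),((Shigella,Corvus),Clostridium))) (19 taxa).
The first is nested inside the second, so Salmonella shares a more recent common ancestor with Clostridium.

Clostridium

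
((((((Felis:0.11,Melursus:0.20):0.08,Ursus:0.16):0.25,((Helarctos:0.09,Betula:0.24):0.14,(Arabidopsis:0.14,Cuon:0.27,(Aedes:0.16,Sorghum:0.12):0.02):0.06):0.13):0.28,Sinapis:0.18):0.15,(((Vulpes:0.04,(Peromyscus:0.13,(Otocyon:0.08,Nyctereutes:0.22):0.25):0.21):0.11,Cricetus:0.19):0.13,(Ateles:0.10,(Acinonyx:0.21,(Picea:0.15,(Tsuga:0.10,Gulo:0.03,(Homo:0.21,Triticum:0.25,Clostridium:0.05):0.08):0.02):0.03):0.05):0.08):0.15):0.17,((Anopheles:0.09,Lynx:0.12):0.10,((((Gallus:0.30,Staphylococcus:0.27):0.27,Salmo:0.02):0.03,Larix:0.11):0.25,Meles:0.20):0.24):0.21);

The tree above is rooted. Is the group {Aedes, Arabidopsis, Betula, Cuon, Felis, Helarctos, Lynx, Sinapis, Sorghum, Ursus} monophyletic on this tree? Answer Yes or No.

No

The MRCA of the listed taxa is the root, so the smallest clade containing them is the whole tree.
That clade also contains Acinonyx, Anopheles, Ateles, Clostridium, Cricetus, Gallus, Gulo, Homo, Larix, Meles, Melursus, Nyctereutes, Otocyon, Peromyscus, Picea, Salmo, Staphylococcus, Triticum, Tsuga, Vulpes, which are not in the proposed group, so the group is not monophyletic.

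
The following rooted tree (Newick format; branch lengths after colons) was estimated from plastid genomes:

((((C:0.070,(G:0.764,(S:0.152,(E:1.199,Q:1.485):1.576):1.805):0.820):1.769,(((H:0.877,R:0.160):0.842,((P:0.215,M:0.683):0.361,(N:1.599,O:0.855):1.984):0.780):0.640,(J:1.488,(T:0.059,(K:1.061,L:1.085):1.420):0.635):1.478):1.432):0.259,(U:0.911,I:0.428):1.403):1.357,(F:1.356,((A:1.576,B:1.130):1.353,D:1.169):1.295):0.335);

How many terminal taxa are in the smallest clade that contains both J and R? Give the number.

The MRCA of J and R is the node subtending (((H,R),((P,M),(N,O))),(J,(T,(K,L)))).
That clade contains 10 terminal taxa: H, J, K, L, M, N, O, P, R, T.

10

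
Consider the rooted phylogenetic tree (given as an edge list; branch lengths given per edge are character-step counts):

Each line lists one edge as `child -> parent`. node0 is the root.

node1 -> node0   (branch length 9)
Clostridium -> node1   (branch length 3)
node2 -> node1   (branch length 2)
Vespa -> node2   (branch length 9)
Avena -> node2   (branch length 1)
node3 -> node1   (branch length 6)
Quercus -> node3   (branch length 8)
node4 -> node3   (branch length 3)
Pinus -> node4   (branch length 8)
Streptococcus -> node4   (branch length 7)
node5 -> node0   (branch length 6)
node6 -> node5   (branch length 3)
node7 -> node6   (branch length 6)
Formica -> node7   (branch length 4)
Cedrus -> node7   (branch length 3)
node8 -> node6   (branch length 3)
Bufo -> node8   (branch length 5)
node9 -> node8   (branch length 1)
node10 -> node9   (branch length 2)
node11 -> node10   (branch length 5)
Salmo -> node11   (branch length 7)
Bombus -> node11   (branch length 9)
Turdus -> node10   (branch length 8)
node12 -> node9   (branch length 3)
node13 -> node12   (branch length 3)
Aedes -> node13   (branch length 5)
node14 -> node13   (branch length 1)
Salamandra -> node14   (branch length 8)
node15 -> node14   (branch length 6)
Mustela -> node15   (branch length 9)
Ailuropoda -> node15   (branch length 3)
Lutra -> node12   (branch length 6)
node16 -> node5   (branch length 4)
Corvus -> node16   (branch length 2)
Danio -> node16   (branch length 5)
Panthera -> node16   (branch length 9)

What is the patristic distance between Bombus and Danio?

The path runs Bombus → … → MRCA → … → Danio; the MRCA is the node subtending (((Formica,Cedrus),(Bufo,(((Salmo,Bombus),Turdus),((Aedes,(Salamandra,(Mustela,Ailuropoda))),Lutra)))),(Corvus,Danio,Panthera)).
Branch lengths along that path: 9 + 5 + 2 + 1 + 3 + 3 + 4 + 5 = 32.

32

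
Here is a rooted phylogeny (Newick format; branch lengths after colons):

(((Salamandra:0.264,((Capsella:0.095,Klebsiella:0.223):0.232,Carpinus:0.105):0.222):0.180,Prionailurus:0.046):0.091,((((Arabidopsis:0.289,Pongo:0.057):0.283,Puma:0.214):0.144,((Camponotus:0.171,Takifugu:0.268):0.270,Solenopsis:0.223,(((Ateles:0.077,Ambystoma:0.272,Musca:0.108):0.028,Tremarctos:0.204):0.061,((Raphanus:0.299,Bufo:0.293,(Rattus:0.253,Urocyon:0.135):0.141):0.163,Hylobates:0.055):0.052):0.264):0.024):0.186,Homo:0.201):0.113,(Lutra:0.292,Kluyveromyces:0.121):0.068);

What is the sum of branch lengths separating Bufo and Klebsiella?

The path runs Bufo → … → MRCA → … → Klebsiella; the MRCA is the root of the tree.
Branch lengths along that path: 0.293 + 0.163 + 0.052 + 0.264 + 0.024 + 0.186 + 0.113 + 0.091 + 0.180 + 0.222 + 0.232 + 0.223 = 2.043.

2.043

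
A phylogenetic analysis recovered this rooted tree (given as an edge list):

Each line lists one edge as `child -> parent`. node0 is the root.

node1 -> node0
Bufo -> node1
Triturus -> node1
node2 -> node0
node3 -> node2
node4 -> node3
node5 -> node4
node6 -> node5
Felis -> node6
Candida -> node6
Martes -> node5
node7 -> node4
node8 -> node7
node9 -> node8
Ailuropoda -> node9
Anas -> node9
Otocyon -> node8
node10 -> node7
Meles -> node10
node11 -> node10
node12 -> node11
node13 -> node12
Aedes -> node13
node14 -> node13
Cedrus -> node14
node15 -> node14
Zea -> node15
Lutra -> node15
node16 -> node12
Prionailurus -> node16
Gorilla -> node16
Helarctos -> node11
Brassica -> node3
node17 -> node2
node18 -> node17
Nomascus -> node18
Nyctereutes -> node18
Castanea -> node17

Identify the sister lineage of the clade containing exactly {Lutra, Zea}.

The clade containing exactly {Lutra, Zea} attaches to the tree at the node subtending (Cedrus,(Zea,Lutra)).
The other lineage descending from that same node — the sister group — is the single tip Cedrus.

Cedrus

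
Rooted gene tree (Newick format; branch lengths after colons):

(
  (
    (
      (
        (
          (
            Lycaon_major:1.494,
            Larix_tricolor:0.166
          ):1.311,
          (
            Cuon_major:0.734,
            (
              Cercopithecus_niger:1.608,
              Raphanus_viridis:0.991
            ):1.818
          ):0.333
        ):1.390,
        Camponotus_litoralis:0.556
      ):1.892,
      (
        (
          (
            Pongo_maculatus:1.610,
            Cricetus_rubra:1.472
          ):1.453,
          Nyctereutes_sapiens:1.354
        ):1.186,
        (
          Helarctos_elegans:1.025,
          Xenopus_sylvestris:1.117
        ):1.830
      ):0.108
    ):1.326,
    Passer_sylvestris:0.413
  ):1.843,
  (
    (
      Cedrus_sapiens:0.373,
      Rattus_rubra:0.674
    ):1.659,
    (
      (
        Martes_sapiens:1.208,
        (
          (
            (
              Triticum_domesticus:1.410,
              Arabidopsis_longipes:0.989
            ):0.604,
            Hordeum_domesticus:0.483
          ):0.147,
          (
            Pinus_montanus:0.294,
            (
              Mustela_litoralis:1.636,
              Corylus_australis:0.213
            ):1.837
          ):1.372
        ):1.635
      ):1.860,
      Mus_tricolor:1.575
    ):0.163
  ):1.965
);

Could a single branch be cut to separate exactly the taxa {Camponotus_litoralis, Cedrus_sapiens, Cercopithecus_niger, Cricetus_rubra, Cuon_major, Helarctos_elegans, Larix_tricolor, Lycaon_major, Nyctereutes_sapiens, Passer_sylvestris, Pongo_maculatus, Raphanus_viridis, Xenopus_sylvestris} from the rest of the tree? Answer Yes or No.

The MRCA of the listed taxa is the root, so the smallest clade containing them is the whole tree.
That clade also contains Arabidopsis_longipes, Corylus_australis, Hordeum_domesticus, Martes_sapiens, Mus_tricolor, Mustela_litoralis, Pinus_montanus, Rattus_rubra, Triticum_domesticus, which are not in the proposed group, so the group is not monophyletic.

No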